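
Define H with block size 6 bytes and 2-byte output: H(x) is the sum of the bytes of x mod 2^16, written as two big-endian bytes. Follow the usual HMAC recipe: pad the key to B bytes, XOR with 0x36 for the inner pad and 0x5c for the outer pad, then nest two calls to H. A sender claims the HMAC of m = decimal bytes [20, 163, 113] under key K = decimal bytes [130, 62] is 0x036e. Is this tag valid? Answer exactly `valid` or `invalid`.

Key decimal bytes [130, 62] = 82 3e is 2 bytes ≤ B = 6; zero-pad to 6 bytes: K' = 82 3e 00 00 00 00.
K' ⊕ ipad = b4 08 36 36 36 36; K' ⊕ opad = de 62 5c 5c 5c 5c.
Inner hash: sum = 180+8+54+54+54+54+20+163+113 = 700 → 02 bc.
Outer hash (recomputed tag): sum = 222+98+92+92+92+92+2+188 = 878 → 03 6e.
Recomputed tag = 036e; claimed = 036e → match.

valid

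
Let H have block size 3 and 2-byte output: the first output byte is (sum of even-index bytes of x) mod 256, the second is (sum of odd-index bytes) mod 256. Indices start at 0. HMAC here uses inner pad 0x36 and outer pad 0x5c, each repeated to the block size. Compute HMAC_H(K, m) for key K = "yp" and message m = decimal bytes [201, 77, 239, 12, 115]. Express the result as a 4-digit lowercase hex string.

Key "yp" = 79 70 is 2 bytes ≤ B = 3; zero-pad to 3 bytes: K' = 79 70 00.
K' ⊕ ipad = 4f 46 36.  K' ⊕ opad = 25 2c 5c.
Inner input = (K'⊕ipad) ∥ m = 4f 46 36 ∥ c9 4d ef 0c 73.
Inner hash: even-index sum = 222 mod 256 = 222; odd-index sum = 625 mod 256 = 113 → de 71.
Outer input = (K'⊕opad) ∥ inner = 25 2c 5c ∥ de 71.
Outer hash (tag): even-index sum = 242 mod 256 = 242; odd-index sum = 266 mod 256 = 10 → f2 0a.

f20a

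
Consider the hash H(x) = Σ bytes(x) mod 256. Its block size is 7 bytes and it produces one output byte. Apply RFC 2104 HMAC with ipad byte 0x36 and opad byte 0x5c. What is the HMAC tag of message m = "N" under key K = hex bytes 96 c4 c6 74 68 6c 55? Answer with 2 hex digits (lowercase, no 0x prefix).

Key hex bytes 96 c4 c6 74 68 6c 55 is exactly B = 7 bytes: K' = 96 c4 c6 74 68 6c 55.
K' ⊕ ipad = a0 f2 f0 42 5e 5a 63.  K' ⊕ opad = ca 98 9a 28 34 30 09.
Inner input = (K'⊕ipad) ∥ m = a0 f2 f0 42 5e 5a 63 ∥ 4e.
Inner hash: sum = 160+242+240+66+94+90+99+78 = 1069; mod 256 = 45 → 2d.
Outer input = (K'⊕opad) ∥ inner = ca 98 9a 28 34 30 09 ∥ 2d.
Outer hash (tag): sum = 202+152+154+40+52+48+9+45 = 702; mod 256 = 190 → be.

be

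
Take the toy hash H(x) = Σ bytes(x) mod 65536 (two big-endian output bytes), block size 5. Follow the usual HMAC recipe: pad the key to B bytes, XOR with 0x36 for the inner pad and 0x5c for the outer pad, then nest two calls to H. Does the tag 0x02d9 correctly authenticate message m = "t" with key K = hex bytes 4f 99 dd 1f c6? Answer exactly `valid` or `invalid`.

Key hex bytes 4f 99 dd 1f c6 is exactly B = 5 bytes: K' = 4f 99 dd 1f c6.
K' ⊕ ipad = 79 af eb 29 f0; K' ⊕ opad = 13 c5 81 43 9a.
Inner hash: sum = 121+175+235+41+240+116 = 928 → 03 a0.
Outer hash (recomputed tag): sum = 19+197+129+67+154+3+160 = 729 → 02 d9.
Recomputed tag = 02d9; claimed = 02d9 → match.

valid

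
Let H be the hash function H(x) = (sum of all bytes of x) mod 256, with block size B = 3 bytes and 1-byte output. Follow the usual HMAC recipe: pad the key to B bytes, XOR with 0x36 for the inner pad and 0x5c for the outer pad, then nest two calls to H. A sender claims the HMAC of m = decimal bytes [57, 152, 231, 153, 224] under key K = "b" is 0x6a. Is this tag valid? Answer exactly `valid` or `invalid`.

Key "b" = 62 is 1 byte ≤ B = 3; zero-pad to 3 bytes: K' = 62 00 00.
K' ⊕ ipad = 54 36 36; K' ⊕ opad = 3e 5c 5c.
Inner hash: sum = 84+54+54+57+152+231+153+224 = 1009; mod 256 = 241 → f1.
Outer hash (recomputed tag): sum = 62+92+92+241 = 487; mod 256 = 231 → e7.
Recomputed tag = e7; claimed = 6a → mismatch.

invalid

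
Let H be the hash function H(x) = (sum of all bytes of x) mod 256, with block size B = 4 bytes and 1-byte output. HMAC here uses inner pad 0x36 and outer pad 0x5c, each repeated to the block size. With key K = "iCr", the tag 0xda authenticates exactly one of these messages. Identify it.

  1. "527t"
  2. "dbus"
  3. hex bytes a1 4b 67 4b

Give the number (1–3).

2

Key "iCr" = 69 43 72 is 3 bytes ≤ B = 4; zero-pad to 4 bytes: K' = 69 43 72 00.
K' ⊕ ipad = 5f 75 44 36; K' ⊕ opad = 35 1f 2e 5c.
m1: inner = H(5f 75 44 36 35 32 37 74) = 60; tag = H(35 1f 2e 5c 60) = 3e
m2: inner = H(5f 75 44 36 64 62 75 73) = fc; tag = H(35 1f 2e 5c fc) = da ← matches
m3: inner = H(5f 75 44 36 a1 4b 67 4b) = ec; tag = H(35 1f 2e 5c ec) = ca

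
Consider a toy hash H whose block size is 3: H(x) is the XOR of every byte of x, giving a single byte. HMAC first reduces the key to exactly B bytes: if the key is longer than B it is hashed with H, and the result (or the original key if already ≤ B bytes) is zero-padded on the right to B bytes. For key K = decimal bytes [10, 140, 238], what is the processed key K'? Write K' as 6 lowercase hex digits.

Key decimal bytes [10, 140, 238] = 0a 8c ee is exactly B = 3 bytes: K' = 0a 8c ee.

0a8cee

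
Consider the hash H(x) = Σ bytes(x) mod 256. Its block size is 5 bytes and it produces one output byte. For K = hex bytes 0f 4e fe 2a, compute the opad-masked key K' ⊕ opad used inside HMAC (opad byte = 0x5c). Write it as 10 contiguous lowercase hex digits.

Key hex bytes 0f 4e fe 2a is 4 bytes ≤ B = 5; zero-pad to 5 bytes: K' = 0f 4e fe 2a 00.
XOR each byte with 0x5c: 0f⊕5c=53, 4e⊕5c=12, fe⊕5c=a2, 2a⊕5c=76, 00⊕5c=5c.

5312a2765c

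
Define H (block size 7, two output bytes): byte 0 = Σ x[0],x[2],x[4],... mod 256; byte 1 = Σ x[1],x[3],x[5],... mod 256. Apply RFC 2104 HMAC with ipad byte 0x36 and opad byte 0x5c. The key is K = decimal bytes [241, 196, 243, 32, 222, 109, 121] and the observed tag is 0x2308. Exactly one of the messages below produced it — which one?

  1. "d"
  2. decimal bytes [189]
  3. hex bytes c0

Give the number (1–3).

Key decimal bytes [241, 196, 243, 32, 222, 109, 121] = f1 c4 f3 20 de 6d 79 is exactly B = 7 bytes: K' = f1 c4 f3 20 de 6d 79.
K' ⊕ ipad = c7 f2 c5 16 e8 5b 4f; K' ⊕ opad = ad 98 af 7c 82 31 25.
m1: inner = H(c7 f2 c5 16 e8 5b 4f 64) = c3 c7; tag = H(ad 98 af 7c 82 31 25 c3 c7) = ca08
m2: inner = H(c7 f2 c5 16 e8 5b 4f bd) = c3 20; tag = H(ad 98 af 7c 82 31 25 c3 20) = 2308 ← matches
m3: inner = H(c7 f2 c5 16 e8 5b 4f c0) = c3 23; tag = H(ad 98 af 7c 82 31 25 c3 23) = 2608

2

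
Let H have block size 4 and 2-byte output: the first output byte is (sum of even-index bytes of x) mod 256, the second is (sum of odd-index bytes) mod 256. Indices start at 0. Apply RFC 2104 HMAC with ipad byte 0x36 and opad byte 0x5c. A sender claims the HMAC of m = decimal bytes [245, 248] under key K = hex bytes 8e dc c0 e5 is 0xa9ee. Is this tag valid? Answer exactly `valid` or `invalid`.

invalid

Key hex bytes 8e dc c0 e5 is exactly B = 4 bytes: K' = 8e dc c0 e5.
K' ⊕ ipad = b8 ea f6 d3; K' ⊕ opad = d2 80 9c b9.
Inner hash: even-index sum = 675 mod 256 = 163; odd-index sum = 693 mod 256 = 181 → a3 b5.
Outer hash (recomputed tag): even-index sum = 529 mod 256 = 17; odd-index sum = 494 mod 256 = 238 → 11 ee.
Recomputed tag = 11ee; claimed = a9ee → mismatch.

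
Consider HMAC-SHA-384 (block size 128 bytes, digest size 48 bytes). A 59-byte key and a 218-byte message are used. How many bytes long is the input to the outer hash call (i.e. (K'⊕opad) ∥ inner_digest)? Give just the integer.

176

Key is 59 ≤ 128 bytes, zero-padded: |K'| = 128.
Outer input = (K'⊕opad) ∥ H(inner) → 128 + 48 = 176 bytes.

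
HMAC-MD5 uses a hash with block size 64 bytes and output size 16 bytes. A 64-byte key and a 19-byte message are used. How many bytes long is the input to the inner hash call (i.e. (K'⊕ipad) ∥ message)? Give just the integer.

83

Key is 64 ≤ 64 bytes, zero-padded: |K'| = 64.
Inner input = (K'⊕ipad) ∥ m → 64 + 19 = 83 bytes.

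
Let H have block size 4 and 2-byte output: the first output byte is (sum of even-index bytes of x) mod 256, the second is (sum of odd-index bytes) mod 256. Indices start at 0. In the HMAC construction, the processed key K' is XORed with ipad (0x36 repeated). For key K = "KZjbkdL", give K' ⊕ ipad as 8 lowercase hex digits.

5a163636

Key "KZjbkdL" = 4b 5a 6a 62 6b 64 4c is 7 bytes > B = 4, so hash it first: H(key) = 6c 20, then zero-pad to 4 bytes: K' = 6c 20 00 00.
XOR each byte with 0x36: 6c⊕36=5a, 20⊕36=16, 00⊕36=36, 00⊕36=36.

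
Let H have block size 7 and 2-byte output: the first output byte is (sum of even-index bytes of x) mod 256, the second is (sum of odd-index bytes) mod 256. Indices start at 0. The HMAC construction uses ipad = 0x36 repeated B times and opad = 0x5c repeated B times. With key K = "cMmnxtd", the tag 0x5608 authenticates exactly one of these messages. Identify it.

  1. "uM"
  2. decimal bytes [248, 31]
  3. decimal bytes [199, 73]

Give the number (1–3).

1

Key "cMmnxtd" = 63 4d 6d 6e 78 74 64 is exactly B = 7 bytes: K' = 63 4d 6d 6e 78 74 64.
K' ⊕ ipad = 55 7b 5b 58 4e 42 52; K' ⊕ opad = 3f 11 31 32 24 28 38.
m1: inner = H(55 7b 5b 58 4e 42 52 75 4d) = 9d 8a; tag = H(3f 11 31 32 24 28 38 9d 8a) = 5608 ← matches
m2: inner = H(55 7b 5b 58 4e 42 52 f8 1f) = 6f 0d; tag = H(3f 11 31 32 24 28 38 6f 0d) = d9da
m3: inner = H(55 7b 5b 58 4e 42 52 c7 49) = 99 dc; tag = H(3f 11 31 32 24 28 38 99 dc) = a804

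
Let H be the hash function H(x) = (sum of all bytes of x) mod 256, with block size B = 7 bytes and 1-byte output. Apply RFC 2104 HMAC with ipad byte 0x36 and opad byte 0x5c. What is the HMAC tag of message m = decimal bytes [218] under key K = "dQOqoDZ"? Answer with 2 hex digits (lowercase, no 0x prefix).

Key "dQOqoDZ" = 64 51 4f 71 6f 44 5a is exactly B = 7 bytes: K' = 64 51 4f 71 6f 44 5a.
K' ⊕ ipad = 52 67 79 47 59 72 6c.  K' ⊕ opad = 38 0d 13 2d 33 18 06.
Inner input = (K'⊕ipad) ∥ m = 52 67 79 47 59 72 6c ∥ da.
Inner hash: sum = 82+103+121+71+89+114+108+218 = 906; mod 256 = 138 → 8a.
Outer input = (K'⊕opad) ∥ inner = 38 0d 13 2d 33 18 06 ∥ 8a.
Outer hash (tag): sum = 56+13+19+45+51+24+6+138 = 352; mod 256 = 96 → 60.

60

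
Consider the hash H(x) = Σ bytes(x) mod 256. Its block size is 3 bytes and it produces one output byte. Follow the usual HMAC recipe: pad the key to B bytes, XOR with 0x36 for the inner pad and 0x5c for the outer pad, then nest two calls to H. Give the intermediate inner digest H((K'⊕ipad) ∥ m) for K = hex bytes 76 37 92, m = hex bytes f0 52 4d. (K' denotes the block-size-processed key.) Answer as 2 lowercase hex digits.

Key hex bytes 76 37 92 is exactly B = 3 bytes: K' = 76 37 92.
K' ⊕ ipad = 40 01 a4.
Inner input = 40 01 a4 ∥ f0 52 4d.
Inner hash: sum = 64+1+164+240+82+77 = 628; mod 256 = 116 → 74.

74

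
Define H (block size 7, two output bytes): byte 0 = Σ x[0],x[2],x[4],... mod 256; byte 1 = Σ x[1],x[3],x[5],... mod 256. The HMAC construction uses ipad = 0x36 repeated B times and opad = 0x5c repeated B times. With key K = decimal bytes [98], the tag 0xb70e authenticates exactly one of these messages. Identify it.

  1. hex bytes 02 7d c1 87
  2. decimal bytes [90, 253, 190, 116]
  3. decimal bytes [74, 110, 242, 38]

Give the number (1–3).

1

Key decimal bytes [98] = 62 is 1 byte ≤ B = 7; zero-pad to 7 bytes: K' = 62 00 00 00 00 00 00.
K' ⊕ ipad = 54 36 36 36 36 36 36; K' ⊕ opad = 3e 5c 5c 5c 5c 5c 5c.
m1: inner = H(54 36 36 36 36 36 36 02 7d c1 87) = fa 65; tag = H(3e 5c 5c 5c 5c 5c 5c fa 65) = b70e ← matches
m2: inner = H(54 36 36 36 36 36 36 5a fd be 74) = 67 ba; tag = H(3e 5c 5c 5c 5c 5c 5c 67 ba) = 0c7b
m3: inner = H(54 36 36 36 36 36 36 4a 6e f2 26) = 8a de; tag = H(3e 5c 5c 5c 5c 5c 5c 8a de) = 309e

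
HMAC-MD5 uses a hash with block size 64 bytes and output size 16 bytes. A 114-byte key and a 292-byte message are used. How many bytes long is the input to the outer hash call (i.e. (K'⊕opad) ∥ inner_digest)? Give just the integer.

Key is 114 > 64 bytes, so it is hashed to 16 bytes then zero-padded to 64: |K'| = 64.
Outer input = (K'⊕opad) ∥ H(inner) → 64 + 16 = 80 bytes.

80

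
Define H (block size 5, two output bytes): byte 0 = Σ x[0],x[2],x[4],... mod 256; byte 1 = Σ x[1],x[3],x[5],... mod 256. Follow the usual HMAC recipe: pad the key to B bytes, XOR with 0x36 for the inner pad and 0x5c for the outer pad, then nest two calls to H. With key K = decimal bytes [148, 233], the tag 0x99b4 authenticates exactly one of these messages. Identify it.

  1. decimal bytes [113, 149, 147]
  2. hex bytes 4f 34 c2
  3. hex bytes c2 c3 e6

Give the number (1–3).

1

Key decimal bytes [148, 233] = 94 e9 is 2 bytes ≤ B = 5; zero-pad to 5 bytes: K' = 94 e9 00 00 00.
K' ⊕ ipad = a2 df 36 36 36; K' ⊕ opad = c8 b5 5c 5c 5c.
m1: inner = H(a2 df 36 36 36 71 95 93) = a3 19; tag = H(c8 b5 5c 5c 5c a3 19) = 99b4 ← matches
m2: inner = H(a2 df 36 36 36 4f 34 c2) = 42 26; tag = H(c8 b5 5c 5c 5c 42 26) = a653
m3: inner = H(a2 df 36 36 36 c2 c3 e6) = d1 bd; tag = H(c8 b5 5c 5c 5c d1 bd) = 3de2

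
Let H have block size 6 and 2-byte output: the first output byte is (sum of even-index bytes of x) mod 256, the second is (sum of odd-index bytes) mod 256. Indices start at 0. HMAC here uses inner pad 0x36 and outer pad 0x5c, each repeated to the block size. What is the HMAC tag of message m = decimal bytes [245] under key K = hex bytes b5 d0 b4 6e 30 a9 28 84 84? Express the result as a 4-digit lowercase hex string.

Key hex bytes b5 d0 b4 6e 30 a9 28 84 84 is 9 bytes > B = 6, so hash it first: H(key) = 45 6b, then zero-pad to 6 bytes: K' = 45 6b 00 00 00 00.
K' ⊕ ipad = 73 5d 36 36 36 36.  K' ⊕ opad = 19 37 5c 5c 5c 5c.
Inner input = (K'⊕ipad) ∥ m = 73 5d 36 36 36 36 ∥ f5.
Inner hash: even-index sum = 468 mod 256 = 212; odd-index sum = 201 mod 256 = 201 → d4 c9.
Outer input = (K'⊕opad) ∥ inner = 19 37 5c 5c 5c 5c ∥ d4 c9.
Outer hash (tag): even-index sum = 421 mod 256 = 165; odd-index sum = 440 mod 256 = 184 → a5 b8.

a5b8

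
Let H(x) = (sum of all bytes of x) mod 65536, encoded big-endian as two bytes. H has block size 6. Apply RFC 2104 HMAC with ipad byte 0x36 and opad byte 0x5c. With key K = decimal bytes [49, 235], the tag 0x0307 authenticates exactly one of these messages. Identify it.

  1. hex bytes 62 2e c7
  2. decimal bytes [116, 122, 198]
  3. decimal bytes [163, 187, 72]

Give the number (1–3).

Key decimal bytes [49, 235] = 31 eb is 2 bytes ≤ B = 6; zero-pad to 6 bytes: K' = 31 eb 00 00 00 00.
K' ⊕ ipad = 07 dd 36 36 36 36; K' ⊕ opad = 6d b7 5c 5c 5c 5c.
m1: inner = H(07 dd 36 36 36 36 62 2e c7) = 03 13; tag = H(6d b7 5c 5c 5c 5c 03 13) = 02aa
m2: inner = H(07 dd 36 36 36 36 74 7a c6) = 03 70; tag = H(6d b7 5c 5c 5c 5c 03 70) = 0307 ← matches
m3: inner = H(07 dd 36 36 36 36 a3 bb 48) = 03 62; tag = H(6d b7 5c 5c 5c 5c 03 62) = 02f9

2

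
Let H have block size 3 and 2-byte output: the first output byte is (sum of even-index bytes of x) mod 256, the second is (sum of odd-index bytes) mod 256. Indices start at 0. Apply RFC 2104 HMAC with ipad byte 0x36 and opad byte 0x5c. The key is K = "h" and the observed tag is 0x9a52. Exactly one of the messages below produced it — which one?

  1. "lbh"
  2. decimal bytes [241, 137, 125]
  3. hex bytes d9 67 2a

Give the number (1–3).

Key "h" = 68 is 1 byte ≤ B = 3; zero-pad to 3 bytes: K' = 68 00 00.
K' ⊕ ipad = 5e 36 36; K' ⊕ opad = 34 5c 5c.
m1: inner = H(5e 36 36 6c 62 68) = f6 0a; tag = H(34 5c 5c f6 0a) = 9a52 ← matches
m2: inner = H(5e 36 36 f1 89 7d) = 1d a4; tag = H(34 5c 5c 1d a4) = 3479
m3: inner = H(5e 36 36 d9 67 2a) = fb 39; tag = H(34 5c 5c fb 39) = c957

1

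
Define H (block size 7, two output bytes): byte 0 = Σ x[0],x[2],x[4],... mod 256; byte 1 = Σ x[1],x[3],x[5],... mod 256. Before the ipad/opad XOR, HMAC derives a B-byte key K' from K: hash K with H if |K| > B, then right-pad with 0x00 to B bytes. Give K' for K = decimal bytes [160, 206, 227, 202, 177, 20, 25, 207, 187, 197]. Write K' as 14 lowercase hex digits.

08400000000000

|K| = 10 > B = 7, so first hash the key.
H(K): even-index sum = 776 mod 256 = 8; odd-index sum = 832 mod 256 = 64 → 08 40.
Zero-pad H(K) = 08 40 to 7 bytes: K' = 08 40 00 00 00 00 00.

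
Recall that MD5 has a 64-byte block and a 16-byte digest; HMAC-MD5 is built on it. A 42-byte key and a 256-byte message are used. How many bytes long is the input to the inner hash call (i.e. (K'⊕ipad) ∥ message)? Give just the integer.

Key is 42 ≤ 64 bytes, zero-padded: |K'| = 64.
Inner input = (K'⊕ipad) ∥ m → 64 + 256 = 320 bytes.

320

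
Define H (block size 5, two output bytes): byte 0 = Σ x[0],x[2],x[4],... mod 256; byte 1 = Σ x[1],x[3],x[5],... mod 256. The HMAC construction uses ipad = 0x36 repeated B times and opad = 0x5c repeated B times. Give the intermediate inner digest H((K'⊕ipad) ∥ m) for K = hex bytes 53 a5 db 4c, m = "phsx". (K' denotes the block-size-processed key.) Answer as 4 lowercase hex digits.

68f0

Key hex bytes 53 a5 db 4c is 4 bytes ≤ B = 5; zero-pad to 5 bytes: K' = 53 a5 db 4c 00.
K' ⊕ ipad = 65 93 ed 7a 36.
Inner input = 65 93 ed 7a 36 ∥ 70 68 73 78.
Inner hash: even-index sum = 616 mod 256 = 104; odd-index sum = 496 mod 256 = 240 → 68 f0.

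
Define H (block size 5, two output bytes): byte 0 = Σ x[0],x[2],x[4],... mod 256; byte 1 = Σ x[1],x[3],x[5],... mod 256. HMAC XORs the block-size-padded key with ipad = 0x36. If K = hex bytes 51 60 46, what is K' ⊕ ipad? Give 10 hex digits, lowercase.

6756703636

Key hex bytes 51 60 46 is 3 bytes ≤ B = 5; zero-pad to 5 bytes: K' = 51 60 46 00 00.
XOR each byte with 0x36: 51⊕36=67, 60⊕36=56, 46⊕36=70, 00⊕36=36, 00⊕36=36.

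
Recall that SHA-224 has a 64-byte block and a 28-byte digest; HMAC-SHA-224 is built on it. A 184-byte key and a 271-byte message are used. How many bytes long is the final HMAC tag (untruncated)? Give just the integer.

28

The tag is one SHA-224 digest: 28 bytes.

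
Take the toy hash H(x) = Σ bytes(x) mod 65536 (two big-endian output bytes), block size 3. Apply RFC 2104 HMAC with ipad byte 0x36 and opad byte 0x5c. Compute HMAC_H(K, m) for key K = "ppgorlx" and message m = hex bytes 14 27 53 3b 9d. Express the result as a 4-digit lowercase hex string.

Key "ppgorlx" = 70 70 67 6f 72 6c 78 is 7 bytes > B = 3, so hash it first: H(key) = 03 0c, then zero-pad to 3 bytes: K' = 03 0c 00.
K' ⊕ ipad = 35 3a 36.  K' ⊕ opad = 5f 50 5c.
Inner input = (K'⊕ipad) ∥ m = 35 3a 36 ∥ 14 27 53 3b 9d.
Inner hash: sum = 53+58+54+20+39+83+59+157 = 523 → 02 0b.
Outer input = (K'⊕opad) ∥ inner = 5f 50 5c ∥ 02 0b.
Outer hash (tag): sum = 95+80+92+2+11 = 280 → 01 18.

0118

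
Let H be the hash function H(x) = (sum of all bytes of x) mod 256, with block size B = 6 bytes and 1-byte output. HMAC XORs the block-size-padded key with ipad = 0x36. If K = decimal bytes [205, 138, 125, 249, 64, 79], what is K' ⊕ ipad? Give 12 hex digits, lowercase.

fbbc4bcf7679

Key decimal bytes [205, 138, 125, 249, 64, 79] = cd 8a 7d f9 40 4f is exactly B = 6 bytes: K' = cd 8a 7d f9 40 4f.
XOR each byte with 0x36: cd⊕36=fb, 8a⊕36=bc, 7d⊕36=4b, f9⊕36=cf, 40⊕36=76, 4f⊕36=79.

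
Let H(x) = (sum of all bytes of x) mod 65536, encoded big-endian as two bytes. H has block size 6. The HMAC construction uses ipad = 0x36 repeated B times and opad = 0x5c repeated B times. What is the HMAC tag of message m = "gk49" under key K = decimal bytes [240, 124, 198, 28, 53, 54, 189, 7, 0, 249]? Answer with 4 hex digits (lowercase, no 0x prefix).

027d

Key decimal bytes [240, 124, 198, 28, 53, 54, 189, 7, 0, 249] = f0 7c c6 1c 35 36 bd 07 00 f9 is 10 bytes > B = 6, so hash it first: H(key) = 04 76, then zero-pad to 6 bytes: K' = 04 76 00 00 00 00.
K' ⊕ ipad = 32 40 36 36 36 36.  K' ⊕ opad = 58 2a 5c 5c 5c 5c.
Inner input = (K'⊕ipad) ∥ m = 32 40 36 36 36 36 ∥ 67 6b 34 39.
Inner hash: sum = 50+64+54+54+54+54+103+107+52+57 = 649 → 02 89.
Outer input = (K'⊕opad) ∥ inner = 58 2a 5c 5c 5c 5c ∥ 02 89.
Outer hash (tag): sum = 88+42+92+92+92+92+2+137 = 637 → 02 7d.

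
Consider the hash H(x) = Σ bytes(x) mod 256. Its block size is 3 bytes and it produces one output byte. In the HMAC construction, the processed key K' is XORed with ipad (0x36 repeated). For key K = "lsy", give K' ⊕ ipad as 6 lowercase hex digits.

5a454f

Key "lsy" = 6c 73 79 is exactly B = 3 bytes: K' = 6c 73 79.
XOR each byte with 0x36: 6c⊕36=5a, 73⊕36=45, 79⊕36=4f.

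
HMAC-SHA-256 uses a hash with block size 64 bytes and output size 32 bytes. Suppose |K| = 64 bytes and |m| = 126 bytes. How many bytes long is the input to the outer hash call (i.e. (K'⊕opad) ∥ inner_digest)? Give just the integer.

Key is 64 ≤ 64 bytes, zero-padded: |K'| = 64.
Outer input = (K'⊕opad) ∥ H(inner) → 64 + 32 = 96 bytes.

96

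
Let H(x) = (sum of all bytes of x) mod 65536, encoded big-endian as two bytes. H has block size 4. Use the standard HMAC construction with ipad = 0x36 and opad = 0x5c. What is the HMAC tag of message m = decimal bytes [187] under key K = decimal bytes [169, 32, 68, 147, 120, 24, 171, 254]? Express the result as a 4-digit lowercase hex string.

Key decimal bytes [169, 32, 68, 147, 120, 24, 171, 254] = a9 20 44 93 78 18 ab fe is 8 bytes > B = 4, so hash it first: H(key) = 03 d9, then zero-pad to 4 bytes: K' = 03 d9 00 00.
K' ⊕ ipad = 35 ef 36 36.  K' ⊕ opad = 5f 85 5c 5c.
Inner input = (K'⊕ipad) ∥ m = 35 ef 36 36 ∥ bb.
Inner hash: sum = 53+239+54+54+187 = 587 → 02 4b.
Outer input = (K'⊕opad) ∥ inner = 5f 85 5c 5c ∥ 02 4b.
Outer hash (tag): sum = 95+133+92+92+2+75 = 489 → 01 e9.

01e9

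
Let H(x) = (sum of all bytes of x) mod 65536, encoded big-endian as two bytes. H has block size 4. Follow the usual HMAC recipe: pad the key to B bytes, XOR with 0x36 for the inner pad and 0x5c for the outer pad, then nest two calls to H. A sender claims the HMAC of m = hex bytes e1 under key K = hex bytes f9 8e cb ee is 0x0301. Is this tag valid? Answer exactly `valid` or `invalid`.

valid

Key hex bytes f9 8e cb ee is exactly B = 4 bytes: K' = f9 8e cb ee.
K' ⊕ ipad = cf b8 fd d8; K' ⊕ opad = a5 d2 97 b2.
Inner hash: sum = 207+184+253+216+225 = 1085 → 04 3d.
Outer hash (recomputed tag): sum = 165+210+151+178+4+61 = 769 → 03 01.
Recomputed tag = 0301; claimed = 0301 → match.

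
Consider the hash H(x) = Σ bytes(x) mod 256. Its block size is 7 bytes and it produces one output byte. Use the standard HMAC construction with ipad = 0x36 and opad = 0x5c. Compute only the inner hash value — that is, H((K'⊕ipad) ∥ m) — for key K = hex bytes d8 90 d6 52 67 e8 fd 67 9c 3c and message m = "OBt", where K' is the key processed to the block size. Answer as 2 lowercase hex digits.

Key hex bytes d8 90 d6 52 67 e8 fd 67 9c 3c is 10 bytes > B = 7, so hash it first: H(key) = 1b, then zero-pad to 7 bytes: K' = 1b 00 00 00 00 00 00.
K' ⊕ ipad = 2d 36 36 36 36 36 36.
Inner input = 2d 36 36 36 36 36 36 ∥ 4f 42 74.
Inner hash: sum = 45+54+54+54+54+54+54+79+66+116 = 630; mod 256 = 118 → 76.

76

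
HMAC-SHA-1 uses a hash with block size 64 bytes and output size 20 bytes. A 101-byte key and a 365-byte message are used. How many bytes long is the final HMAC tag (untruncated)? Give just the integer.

The tag is one SHA-1 digest: 20 bytes.

20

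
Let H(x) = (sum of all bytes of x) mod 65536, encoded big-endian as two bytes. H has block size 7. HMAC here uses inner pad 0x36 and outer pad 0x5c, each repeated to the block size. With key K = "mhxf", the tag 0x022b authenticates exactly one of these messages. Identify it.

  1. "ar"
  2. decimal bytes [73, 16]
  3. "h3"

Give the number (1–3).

Key "mhxf" = 6d 68 78 66 is 4 bytes ≤ B = 7; zero-pad to 7 bytes: K' = 6d 68 78 66 00 00 00.
K' ⊕ ipad = 5b 5e 4e 50 36 36 36; K' ⊕ opad = 31 34 24 3a 5c 5c 5c.
m1: inner = H(5b 5e 4e 50 36 36 36 61 72) = 02 cc; tag = H(31 34 24 3a 5c 5c 5c 02 cc) = 02a5
m2: inner = H(5b 5e 4e 50 36 36 36 49 10) = 02 52; tag = H(31 34 24 3a 5c 5c 5c 02 52) = 022b ← matches
m3: inner = H(5b 5e 4e 50 36 36 36 68 33) = 02 94; tag = H(31 34 24 3a 5c 5c 5c 02 94) = 026d

2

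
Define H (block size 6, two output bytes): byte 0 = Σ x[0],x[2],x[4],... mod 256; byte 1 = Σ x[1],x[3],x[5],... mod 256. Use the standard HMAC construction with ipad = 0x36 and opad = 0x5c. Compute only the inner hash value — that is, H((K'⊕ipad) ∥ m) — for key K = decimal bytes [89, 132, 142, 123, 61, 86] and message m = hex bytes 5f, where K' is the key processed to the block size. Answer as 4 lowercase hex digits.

Key decimal bytes [89, 132, 142, 123, 61, 86] = 59 84 8e 7b 3d 56 is exactly B = 6 bytes: K' = 59 84 8e 7b 3d 56.
K' ⊕ ipad = 6f b2 b8 4d 0b 60.
Inner input = 6f b2 b8 4d 0b 60 ∥ 5f.
Inner hash: even-index sum = 401 mod 256 = 145; odd-index sum = 351 mod 256 = 95 → 91 5f.

915f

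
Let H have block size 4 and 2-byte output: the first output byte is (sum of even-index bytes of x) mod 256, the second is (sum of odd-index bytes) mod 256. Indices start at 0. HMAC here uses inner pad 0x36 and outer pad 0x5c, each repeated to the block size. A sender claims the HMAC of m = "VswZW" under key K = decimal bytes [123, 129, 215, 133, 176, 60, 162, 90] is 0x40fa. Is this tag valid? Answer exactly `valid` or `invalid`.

invalid

Key decimal bytes [123, 129, 215, 133, 176, 60, 162, 90] = 7b 81 d7 85 b0 3c a2 5a is 8 bytes > B = 4, so hash it first: H(key) = a4 9c, then zero-pad to 4 bytes: K' = a4 9c 00 00.
K' ⊕ ipad = 92 aa 36 36; K' ⊕ opad = f8 c0 5c 5c.
Inner hash: even-index sum = 492 mod 256 = 236; odd-index sum = 429 mod 256 = 173 → ec ad.
Outer hash (recomputed tag): even-index sum = 576 mod 256 = 64; odd-index sum = 457 mod 256 = 201 → 40 c9.
Recomputed tag = 40c9; claimed = 40fa → mismatch.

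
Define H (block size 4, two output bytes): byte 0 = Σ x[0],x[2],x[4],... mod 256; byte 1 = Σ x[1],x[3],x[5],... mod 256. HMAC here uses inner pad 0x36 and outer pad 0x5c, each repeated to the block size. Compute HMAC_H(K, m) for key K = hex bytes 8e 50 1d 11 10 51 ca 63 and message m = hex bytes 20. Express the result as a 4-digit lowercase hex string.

Key hex bytes 8e 50 1d 11 10 51 ca 63 is 8 bytes > B = 4, so hash it first: H(key) = 85 15, then zero-pad to 4 bytes: K' = 85 15 00 00.
K' ⊕ ipad = b3 23 36 36.  K' ⊕ opad = d9 49 5c 5c.
Inner input = (K'⊕ipad) ∥ m = b3 23 36 36 ∥ 20.
Inner hash: even-index sum = 265 mod 256 = 9; odd-index sum = 89 mod 256 = 89 → 09 59.
Outer input = (K'⊕opad) ∥ inner = d9 49 5c 5c ∥ 09 59.
Outer hash (tag): even-index sum = 318 mod 256 = 62; odd-index sum = 254 mod 256 = 254 → 3e fe.

3efe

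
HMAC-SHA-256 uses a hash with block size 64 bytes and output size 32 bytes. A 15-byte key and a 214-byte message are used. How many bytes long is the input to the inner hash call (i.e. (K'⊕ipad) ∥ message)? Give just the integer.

Key is 15 ≤ 64 bytes, zero-padded: |K'| = 64.
Inner input = (K'⊕ipad) ∥ m → 64 + 214 = 278 bytes.

278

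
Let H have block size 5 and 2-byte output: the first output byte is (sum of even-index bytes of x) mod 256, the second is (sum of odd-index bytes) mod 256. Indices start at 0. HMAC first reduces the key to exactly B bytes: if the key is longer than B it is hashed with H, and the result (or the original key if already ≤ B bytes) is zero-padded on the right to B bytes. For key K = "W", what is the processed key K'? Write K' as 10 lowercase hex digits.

5700000000

Key "W" = 57 is 1 byte ≤ B = 5; zero-pad to 5 bytes: K' = 57 00 00 00 00.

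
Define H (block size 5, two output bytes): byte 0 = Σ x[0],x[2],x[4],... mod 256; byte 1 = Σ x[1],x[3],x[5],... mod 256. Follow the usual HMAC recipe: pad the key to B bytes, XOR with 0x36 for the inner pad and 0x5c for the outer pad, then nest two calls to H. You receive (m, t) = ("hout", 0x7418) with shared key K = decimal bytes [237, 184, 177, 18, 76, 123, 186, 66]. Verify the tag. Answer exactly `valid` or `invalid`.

Key decimal bytes [237, 184, 177, 18, 76, 123, 186, 66] = ed b8 b1 12 4c 7b ba 42 is 8 bytes > B = 5, so hash it first: H(key) = a4 87, then zero-pad to 5 bytes: K' = a4 87 00 00 00.
K' ⊕ ipad = 92 b1 36 36 36; K' ⊕ opad = f8 db 5c 5c 5c.
Inner hash: even-index sum = 481 mod 256 = 225; odd-index sum = 452 mod 256 = 196 → e1 c4.
Outer hash (recomputed tag): even-index sum = 628 mod 256 = 116; odd-index sum = 536 mod 256 = 24 → 74 18.
Recomputed tag = 7418; claimed = 7418 → match.

valid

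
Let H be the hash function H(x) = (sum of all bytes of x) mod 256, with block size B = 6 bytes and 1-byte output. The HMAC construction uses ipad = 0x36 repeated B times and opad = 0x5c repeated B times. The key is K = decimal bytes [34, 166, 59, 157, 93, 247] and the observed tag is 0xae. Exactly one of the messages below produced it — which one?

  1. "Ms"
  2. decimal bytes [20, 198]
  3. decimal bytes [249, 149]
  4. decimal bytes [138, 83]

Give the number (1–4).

Key decimal bytes [34, 166, 59, 157, 93, 247] = 22 a6 3b 9d 5d f7 is exactly B = 6 bytes: K' = 22 a6 3b 9d 5d f7.
K' ⊕ ipad = 14 90 0d ab 6b c1; K' ⊕ opad = 7e fa 67 c1 01 ab.
m1: inner = H(14 90 0d ab 6b c1 4d 73) = 48; tag = H(7e fa 67 c1 01 ab 48) = 94
m2: inner = H(14 90 0d ab 6b c1 14 c6) = 62; tag = H(7e fa 67 c1 01 ab 62) = ae ← matches
m3: inner = H(14 90 0d ab 6b c1 f9 95) = 16; tag = H(7e fa 67 c1 01 ab 16) = 62
m4: inner = H(14 90 0d ab 6b c1 8a 53) = 65; tag = H(7e fa 67 c1 01 ab 65) = b1

2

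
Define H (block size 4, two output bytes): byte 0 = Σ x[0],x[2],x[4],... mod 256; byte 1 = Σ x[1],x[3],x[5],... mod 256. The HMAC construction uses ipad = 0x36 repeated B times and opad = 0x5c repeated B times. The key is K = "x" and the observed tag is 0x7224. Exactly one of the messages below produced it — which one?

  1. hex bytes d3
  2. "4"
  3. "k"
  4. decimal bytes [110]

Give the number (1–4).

Key "x" = 78 is 1 byte ≤ B = 4; zero-pad to 4 bytes: K' = 78 00 00 00.
K' ⊕ ipad = 4e 36 36 36; K' ⊕ opad = 24 5c 5c 5c.
m1: inner = H(4e 36 36 36 d3) = 57 6c; tag = H(24 5c 5c 5c 57 6c) = d724
m2: inner = H(4e 36 36 36 34) = b8 6c; tag = H(24 5c 5c 5c b8 6c) = 3824
m3: inner = H(4e 36 36 36 6b) = ef 6c; tag = H(24 5c 5c 5c ef 6c) = 6f24
m4: inner = H(4e 36 36 36 6e) = f2 6c; tag = H(24 5c 5c 5c f2 6c) = 7224 ← matches

4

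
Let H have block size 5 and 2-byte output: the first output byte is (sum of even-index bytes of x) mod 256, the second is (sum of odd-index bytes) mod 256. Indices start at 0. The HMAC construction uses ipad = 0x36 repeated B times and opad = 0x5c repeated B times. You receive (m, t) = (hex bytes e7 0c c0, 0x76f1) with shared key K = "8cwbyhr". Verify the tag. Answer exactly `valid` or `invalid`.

Key "8cwbyhr" = 38 63 77 62 79 68 72 is 7 bytes > B = 5, so hash it first: H(key) = 9a 2d, then zero-pad to 5 bytes: K' = 9a 2d 00 00 00.
K' ⊕ ipad = ac 1b 36 36 36; K' ⊕ opad = c6 71 5c 5c 5c.
Inner hash: even-index sum = 292 mod 256 = 36; odd-index sum = 504 mod 256 = 248 → 24 f8.
Outer hash (recomputed tag): even-index sum = 630 mod 256 = 118; odd-index sum = 241 mod 256 = 241 → 76 f1.
Recomputed tag = 76f1; claimed = 76f1 → match.

valid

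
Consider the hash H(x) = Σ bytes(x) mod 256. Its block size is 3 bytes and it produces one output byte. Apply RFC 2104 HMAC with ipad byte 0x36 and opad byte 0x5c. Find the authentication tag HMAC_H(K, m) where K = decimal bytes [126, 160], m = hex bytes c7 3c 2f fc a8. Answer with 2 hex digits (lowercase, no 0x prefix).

Key decimal bytes [126, 160] = 7e a0 is 2 bytes ≤ B = 3; zero-pad to 3 bytes: K' = 7e a0 00.
K' ⊕ ipad = 48 96 36.  K' ⊕ opad = 22 fc 5c.
Inner input = (K'⊕ipad) ∥ m = 48 96 36 ∥ c7 3c 2f fc a8.
Inner hash: sum = 72+150+54+199+60+47+252+168 = 1002; mod 256 = 234 → ea.
Outer input = (K'⊕opad) ∥ inner = 22 fc 5c ∥ ea.
Outer hash (tag): sum = 34+252+92+234 = 612; mod 256 = 100 → 64.

64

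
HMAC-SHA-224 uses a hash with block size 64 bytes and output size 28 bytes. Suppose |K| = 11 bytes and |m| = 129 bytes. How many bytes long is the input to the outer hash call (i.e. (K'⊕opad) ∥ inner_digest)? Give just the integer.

92

Key is 11 ≤ 64 bytes, zero-padded: |K'| = 64.
Outer input = (K'⊕opad) ∥ H(inner) → 64 + 28 = 92 bytes.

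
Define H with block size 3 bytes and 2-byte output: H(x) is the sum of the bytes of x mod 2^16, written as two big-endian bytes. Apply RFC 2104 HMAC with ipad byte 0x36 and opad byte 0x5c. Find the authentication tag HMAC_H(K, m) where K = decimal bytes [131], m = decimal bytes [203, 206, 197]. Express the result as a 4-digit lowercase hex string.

0219

Key decimal bytes [131] = 83 is 1 byte ≤ B = 3; zero-pad to 3 bytes: K' = 83 00 00.
K' ⊕ ipad = b5 36 36.  K' ⊕ opad = df 5c 5c.
Inner input = (K'⊕ipad) ∥ m = b5 36 36 ∥ cb ce c5.
Inner hash: sum = 181+54+54+203+206+197 = 895 → 03 7f.
Outer input = (K'⊕opad) ∥ inner = df 5c 5c ∥ 03 7f.
Outer hash (tag): sum = 223+92+92+3+127 = 537 → 02 19.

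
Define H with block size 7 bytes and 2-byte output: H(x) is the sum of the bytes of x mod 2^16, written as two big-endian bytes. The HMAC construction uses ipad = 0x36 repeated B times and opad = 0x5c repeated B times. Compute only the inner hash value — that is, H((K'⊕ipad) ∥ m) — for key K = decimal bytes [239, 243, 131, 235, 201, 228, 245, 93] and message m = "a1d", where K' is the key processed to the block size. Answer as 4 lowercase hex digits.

Key decimal bytes [239, 243, 131, 235, 201, 228, 245, 93] = ef f3 83 eb c9 e4 f5 5d is 8 bytes > B = 7, so hash it first: H(key) = 06 4f, then zero-pad to 7 bytes: K' = 06 4f 00 00 00 00 00.
K' ⊕ ipad = 30 79 36 36 36 36 36.
Inner input = 30 79 36 36 36 36 36 ∥ 61 31 64.
Inner hash: sum = 48+121+54+54+54+54+54+97+49+100 = 685 → 02 ad.

02ad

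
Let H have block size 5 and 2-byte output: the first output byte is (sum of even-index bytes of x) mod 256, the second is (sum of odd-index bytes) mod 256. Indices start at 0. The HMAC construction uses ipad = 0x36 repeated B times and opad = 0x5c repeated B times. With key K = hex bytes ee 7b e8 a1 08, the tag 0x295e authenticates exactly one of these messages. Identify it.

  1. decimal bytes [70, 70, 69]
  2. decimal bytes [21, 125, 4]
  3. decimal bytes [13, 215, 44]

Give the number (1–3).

1

Key hex bytes ee 7b e8 a1 08 is exactly B = 5 bytes: K' = ee 7b e8 a1 08.
K' ⊕ ipad = d8 4d de 97 3e; K' ⊕ opad = b2 27 b4 fd 54.
m1: inner = H(d8 4d de 97 3e 46 46 45) = 3a 6f; tag = H(b2 27 b4 fd 54 3a 6f) = 295e ← matches
m2: inner = H(d8 4d de 97 3e 15 7d 04) = 71 fd; tag = H(b2 27 b4 fd 54 71 fd) = b795
m3: inner = H(d8 4d de 97 3e 0d d7 2c) = cb 1d; tag = H(b2 27 b4 fd 54 cb 1d) = d7ef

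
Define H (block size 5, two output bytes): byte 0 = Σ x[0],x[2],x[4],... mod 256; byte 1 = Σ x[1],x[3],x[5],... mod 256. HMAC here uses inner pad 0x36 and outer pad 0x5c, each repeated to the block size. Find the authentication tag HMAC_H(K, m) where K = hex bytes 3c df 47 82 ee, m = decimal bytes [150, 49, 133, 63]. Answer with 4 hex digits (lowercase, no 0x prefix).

Key hex bytes 3c df 47 82 ee is exactly B = 5 bytes: K' = 3c df 47 82 ee.
K' ⊕ ipad = 0a e9 71 b4 d8.  K' ⊕ opad = 60 83 1b de b2.
Inner input = (K'⊕ipad) ∥ m = 0a e9 71 b4 d8 ∥ 96 31 85 3f.
Inner hash: even-index sum = 451 mod 256 = 195; odd-index sum = 696 mod 256 = 184 → c3 b8.
Outer input = (K'⊕opad) ∥ inner = 60 83 1b de b2 ∥ c3 b8.
Outer hash (tag): even-index sum = 485 mod 256 = 229; odd-index sum = 548 mod 256 = 36 → e5 24.

e524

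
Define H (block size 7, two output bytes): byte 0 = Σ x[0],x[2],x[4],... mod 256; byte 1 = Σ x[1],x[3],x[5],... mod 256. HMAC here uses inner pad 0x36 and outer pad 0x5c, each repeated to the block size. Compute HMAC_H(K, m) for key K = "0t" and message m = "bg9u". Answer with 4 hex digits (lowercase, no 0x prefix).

Key "0t" = 30 74 is 2 bytes ≤ B = 7; zero-pad to 7 bytes: K' = 30 74 00 00 00 00 00.
K' ⊕ ipad = 06 42 36 36 36 36 36.  K' ⊕ opad = 6c 28 5c 5c 5c 5c 5c.
Inner input = (K'⊕ipad) ∥ m = 06 42 36 36 36 36 36 ∥ 62 67 39 75.
Inner hash: even-index sum = 388 mod 256 = 132; odd-index sum = 329 mod 256 = 73 → 84 49.
Outer input = (K'⊕opad) ∥ inner = 6c 28 5c 5c 5c 5c 5c ∥ 84 49.
Outer hash (tag): even-index sum = 457 mod 256 = 201; odd-index sum = 356 mod 256 = 100 → c9 64.

c964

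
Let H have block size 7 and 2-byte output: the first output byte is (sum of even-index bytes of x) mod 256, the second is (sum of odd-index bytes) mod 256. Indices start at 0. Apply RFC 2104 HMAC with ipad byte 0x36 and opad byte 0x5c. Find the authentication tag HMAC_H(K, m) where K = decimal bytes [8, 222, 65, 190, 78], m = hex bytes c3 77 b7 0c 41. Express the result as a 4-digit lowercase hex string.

40a6

Key decimal bytes [8, 222, 65, 190, 78] = 08 de 41 be 4e is 5 bytes ≤ B = 7; zero-pad to 7 bytes: K' = 08 de 41 be 4e 00 00.
K' ⊕ ipad = 3e e8 77 88 78 36 36.  K' ⊕ opad = 54 82 1d e2 12 5c 5c.
Inner input = (K'⊕ipad) ∥ m = 3e e8 77 88 78 36 36 ∥ c3 77 b7 0c 41.
Inner hash: even-index sum = 486 mod 256 = 230; odd-index sum = 865 mod 256 = 97 → e6 61.
Outer input = (K'⊕opad) ∥ inner = 54 82 1d e2 12 5c 5c ∥ e6 61.
Outer hash (tag): even-index sum = 320 mod 256 = 64; odd-index sum = 678 mod 256 = 166 → 40 a6.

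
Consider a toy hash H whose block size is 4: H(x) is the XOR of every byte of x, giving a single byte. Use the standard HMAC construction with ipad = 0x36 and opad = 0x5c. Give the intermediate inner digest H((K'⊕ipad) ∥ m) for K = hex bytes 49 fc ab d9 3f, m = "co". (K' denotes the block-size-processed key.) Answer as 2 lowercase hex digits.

f4

Key hex bytes 49 fc ab d9 3f is 5 bytes > B = 4, so hash it first: H(key) = f8, then zero-pad to 4 bytes: K' = f8 00 00 00.
K' ⊕ ipad = ce 36 36 36.
Inner input = ce 36 36 36 ∥ 63 6f.
Inner hash: XOR ce⊕36⊕36⊕36⊕63⊕6f = f4.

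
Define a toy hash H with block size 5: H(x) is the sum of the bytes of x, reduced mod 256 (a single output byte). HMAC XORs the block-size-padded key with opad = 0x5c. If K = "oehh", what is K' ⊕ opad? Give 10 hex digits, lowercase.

Key "oehh" = 6f 65 68 68 is 4 bytes ≤ B = 5; zero-pad to 5 bytes: K' = 6f 65 68 68 00.
XOR each byte with 0x5c: 6f⊕5c=33, 65⊕5c=39, 68⊕5c=34, 68⊕5c=34, 00⊕5c=5c.

333934345c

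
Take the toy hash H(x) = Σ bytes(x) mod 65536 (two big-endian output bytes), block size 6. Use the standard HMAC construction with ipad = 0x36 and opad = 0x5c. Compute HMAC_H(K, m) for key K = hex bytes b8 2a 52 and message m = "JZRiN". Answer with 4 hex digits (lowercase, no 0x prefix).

02dc

Key hex bytes b8 2a 52 is 3 bytes ≤ B = 6; zero-pad to 6 bytes: K' = b8 2a 52 00 00 00.
K' ⊕ ipad = 8e 1c 64 36 36 36.  K' ⊕ opad = e4 76 0e 5c 5c 5c.
Inner input = (K'⊕ipad) ∥ m = 8e 1c 64 36 36 36 ∥ 4a 5a 52 69 4e.
Inner hash: sum = 142+28+100+54+54+54+74+90+82+105+78 = 861 → 03 5d.
Outer input = (K'⊕opad) ∥ inner = e4 76 0e 5c 5c 5c ∥ 03 5d.
Outer hash (tag): sum = 228+118+14+92+92+92+3+93 = 732 → 02 dc.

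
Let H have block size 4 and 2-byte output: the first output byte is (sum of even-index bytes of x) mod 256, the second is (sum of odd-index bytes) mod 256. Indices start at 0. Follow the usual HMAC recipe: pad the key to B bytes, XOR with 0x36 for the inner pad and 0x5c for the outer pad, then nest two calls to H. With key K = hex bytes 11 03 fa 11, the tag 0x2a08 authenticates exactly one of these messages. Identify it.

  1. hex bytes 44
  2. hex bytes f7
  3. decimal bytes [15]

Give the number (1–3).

1

Key hex bytes 11 03 fa 11 is exactly B = 4 bytes: K' = 11 03 fa 11.
K' ⊕ ipad = 27 35 cc 27; K' ⊕ opad = 4d 5f a6 4d.
m1: inner = H(27 35 cc 27 44) = 37 5c; tag = H(4d 5f a6 4d 37 5c) = 2a08 ← matches
m2: inner = H(27 35 cc 27 f7) = ea 5c; tag = H(4d 5f a6 4d ea 5c) = dd08
m3: inner = H(27 35 cc 27 0f) = 02 5c; tag = H(4d 5f a6 4d 02 5c) = f508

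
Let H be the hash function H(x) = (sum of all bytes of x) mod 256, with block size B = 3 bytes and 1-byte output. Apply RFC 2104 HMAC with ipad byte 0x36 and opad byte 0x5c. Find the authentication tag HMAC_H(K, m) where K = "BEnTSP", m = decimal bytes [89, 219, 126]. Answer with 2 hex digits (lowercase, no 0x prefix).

60

Key "BEnTSP" = 42 45 6e 54 53 50 is 6 bytes > B = 3, so hash it first: H(key) = ec, then zero-pad to 3 bytes: K' = ec 00 00.
K' ⊕ ipad = da 36 36.  K' ⊕ opad = b0 5c 5c.
Inner input = (K'⊕ipad) ∥ m = da 36 36 ∥ 59 db 7e.
Inner hash: sum = 218+54+54+89+219+126 = 760; mod 256 = 248 → f8.
Outer input = (K'⊕opad) ∥ inner = b0 5c 5c ∥ f8.
Outer hash (tag): sum = 176+92+92+248 = 608; mod 256 = 96 → 60.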